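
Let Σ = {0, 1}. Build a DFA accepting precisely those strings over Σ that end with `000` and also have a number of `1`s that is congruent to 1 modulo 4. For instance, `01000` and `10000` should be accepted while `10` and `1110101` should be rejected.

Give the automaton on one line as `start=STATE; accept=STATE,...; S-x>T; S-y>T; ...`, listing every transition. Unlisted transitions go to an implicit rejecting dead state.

start=q0; accept=q6; q0-0>q0; q0-1>q1; q1-0>q2; q1-1>q3; q2-0>q4; q2-1>q3; q3-0>q3; q3-1>q5; q4-0>q6; q4-1>q3; q5-0>q5; q5-1>q0; q6-0>q6; q6-1>q3

Run two small machines in parallel and take their product. One (4 states) tracks how much of the suffix `000` has currently been matched; the other (4 states) tracks the count of `1`s modulo 4. Each combined state is a pair, one component from each; accept when both components accept. After merging equivalent states the machine shrinks.
7 states suffice.
        0   1  
>  q0   q0  q1 
   q1   q2  q3 
   q2   q4  q3 
   q3   q3  q5 
   q4   q6  q3 
   q5   q5  q0 
 * q6   q6  q3 
(> = start, * = accepting)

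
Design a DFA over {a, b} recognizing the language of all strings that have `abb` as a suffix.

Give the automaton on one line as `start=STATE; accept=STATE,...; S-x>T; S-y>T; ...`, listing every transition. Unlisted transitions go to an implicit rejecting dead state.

Let each state record the length of the longest suffix of the input read so far that is also a prefix of `abb`. q1 means the last symbol is `a`; q2 means the last 2 symbols are `ab`; q3 means the last 3 symbols are `abb`. Accept only at q3, where the string currently ends in `abb`.
        a   b  
>  q0   q1  q0 
   q1   q1  q2 
   q2   q1  q3 
 * q3   q1  q0 
(> = start, * = accepting)

start=q0; accept=q3; q0-a>q1; q0-b>q0; q1-a>q1; q1-b>q2; q2-a>q1; q2-b>q3; q3-a>q1; q3-b>q0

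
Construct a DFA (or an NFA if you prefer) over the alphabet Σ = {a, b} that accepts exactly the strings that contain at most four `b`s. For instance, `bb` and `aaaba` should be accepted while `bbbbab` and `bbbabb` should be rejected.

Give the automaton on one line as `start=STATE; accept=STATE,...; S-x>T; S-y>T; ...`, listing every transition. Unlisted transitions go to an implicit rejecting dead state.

Count `b`s, saturating at 5: states q0 through q4 mean 0 through 4 `b`s seen; q5 means more than 4. Each `b` increments (capped at q5); other symbols loop. Accept from {q0, q1, q2, q3, q4}.
        a   b  
>* q0   q0  q1 
 * q1   q1  q2 
 * q2   q2  q3 
 * q3   q3  q4 
 * q4   q4  q5 
   q5   q5  q5 
(> = start, * = accepting)

start=q0; accept=q0,q1,q2,q3,q4; q0-a>q0; q0-b>q1; q1-a>q1; q1-b>q2; q2-a>q2; q2-b>q3; q3-a>q3; q3-b>q4; q4-a>q4; q4-b>q5; q5-a>q5; q5-b>q5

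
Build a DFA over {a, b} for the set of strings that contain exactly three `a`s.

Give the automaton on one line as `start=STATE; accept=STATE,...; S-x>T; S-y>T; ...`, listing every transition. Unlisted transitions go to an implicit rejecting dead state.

Only the number of `a`s matters, and only up to 4. Make a chain s0 → s1 → s2 → s3 → s4 advanced by each `a` (with s4 absorbing); every other symbol self-loops. The accepting set is {s3}.
        a   b  
>  s0   s1  s0 
   s1   s2  s1 
   s2   s3  s2 
 * s3   s4  s3 
   s4   s4  s4 
(> = start, * = accepting)

start=s0; accept=s3; s0-a>s1; s0-b>s0; s1-a>s2; s1-b>s1; s2-a>s3; s2-b>s2; s3-a>s4; s3-b>s3; s4-a>s4; s4-b>s4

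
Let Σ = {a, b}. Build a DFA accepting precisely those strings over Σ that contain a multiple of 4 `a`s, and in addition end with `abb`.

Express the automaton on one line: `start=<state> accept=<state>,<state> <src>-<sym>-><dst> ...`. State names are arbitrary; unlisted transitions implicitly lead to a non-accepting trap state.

start=q0 accept=q6 q0-a->q1 q0-b->q0 q1-a->q2 q1-b->q1 q2-a->q3 q2-b->q2 q3-a->q4 q3-b->q3 q4-a->q1 q4-b->q5 q5-a->q1 q5-b->q6 q6-a->q1 q6-b->q0

Handle the two conditions separately and then intersect. One (4 states) tracks the count of `a`s modulo 4; the other (4 states) tracks how much of the suffix `abb` has currently been matched. Each combined state is a pair, one component from each; accept when both components accept. Minimizing collapses redundant product states.
A 7-state machine:
        a   b  
>  q0   q1  q0 
   q1   q2  q1 
   q2   q3  q2 
   q3   q4  q3 
   q4   q1  q5 
   q5   q1  q6 
 * q6   q1  q0 
(> = start, * = accepting)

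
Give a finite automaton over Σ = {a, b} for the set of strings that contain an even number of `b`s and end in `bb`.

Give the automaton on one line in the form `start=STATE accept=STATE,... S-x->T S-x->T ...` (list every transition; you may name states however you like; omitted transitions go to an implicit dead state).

start=q0 accept=q3 q0-a->q0 q0-b->q1 q1-a->q2 q1-b->q3 q2-a->q2 q2-b->q0 q3-a->q0 q3-b->q1

Run two small machines in parallel and take their product. The first has 2 states tracking the count of `b`s modulo 2; the second has 3 states tracking how much of the suffix `bb` has currently been matched. A product state is a pair (one from each), accepting exactly when both do. Minimizing collapses redundant product states.
With 4 states:
        a   b  
>  q0   q0  q1 
   q1   q2  q3 
   q2   q2  q0 
 * q3   q0  q1 
(> = start, * = accepting)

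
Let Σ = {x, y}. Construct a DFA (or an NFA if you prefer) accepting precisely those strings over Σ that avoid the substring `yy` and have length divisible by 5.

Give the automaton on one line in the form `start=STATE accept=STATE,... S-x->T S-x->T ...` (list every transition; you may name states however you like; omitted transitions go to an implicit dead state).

start=q0 accept=q0,q10 q0-x->q1 q0-y->q2 q1-x->q3 q1-y->q4 q2-x->q3 q2-y->q5 q3-x->q6 q3-y->q7 q4-x->q6 q4-y->q5 q5-x->q5 q5-y->q5 q6-x->q8 q6-y->q9 q7-x->q8 q7-y->q5 q8-x->q0 q8-y->q10 q9-x->q0 q9-y->q5 q10-x->q1 q10-y->q5

Handle the two conditions separately and then intersect. One (3 states) tracks partial matches of the forbidden pattern `yy`; the other (5 states) tracks the input length modulo 5. Each combined state is a pair, one component from each; accept when both components accept. Equivalent product states are then merged.
With 11 states:
          x    y  
>* q0     q1   q2 
   q1     q3   q4 
   q2     q3   q5 
   q3     q6   q7 
   q4     q6   q5 
   q5     q5   q5 
   q6     q8   q9 
   q7     q8   q5 
   q8     q0  q10 
   q9     q0   q5 
 * q10    q1   q5 
(> = start, * = accepting)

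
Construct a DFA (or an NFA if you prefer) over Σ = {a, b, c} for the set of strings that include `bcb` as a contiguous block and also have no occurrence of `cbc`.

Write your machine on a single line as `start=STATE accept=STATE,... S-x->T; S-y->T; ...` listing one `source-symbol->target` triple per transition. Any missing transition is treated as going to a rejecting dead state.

Run two small machines in parallel and take their product. The first has 4 states tracking whether and how much of `bcb` has been seen; the second has 4 states tracking partial matches of the forbidden pattern `cbc`. A product state is a pair (one from each), accepting exactly when both do. After merging equivalent states the machine shrinks.
        a   b   c  
>  s0   s0  s1  s2 
   s1   s0  s1  s3 
   s2   s0  s4  s2 
   s3   s0  s5  s2 
   s4   s0  s1  s6 
 * s5   s7  s7  s6 
   s6   s6  s6  s6 
 * s7   s7  s7  s8 
 * s8   s7  s5  s8 
(> = start, * = accepting)

start=s0; accept=s5,s7,s8; s0-a->s0; s0-b->s1; s0-c->s2; s1-a->s0; s1-b->s1; s1-c->s3; s2-a->s0; s2-b->s4; s2-c->s2; s3-a->s0; s3-b->s5; s3-c->s2; s4-a->s0; s4-b->s1; s4-c->s6; s5-a->s7; s5-b->s7; s5-c->s6; s6-a->s6; s6-b->s6; s6-c->s6; s7-a->s7; s7-b->s7; s7-c->s8; s8-a->s7; s8-b->s5; s8-c->s8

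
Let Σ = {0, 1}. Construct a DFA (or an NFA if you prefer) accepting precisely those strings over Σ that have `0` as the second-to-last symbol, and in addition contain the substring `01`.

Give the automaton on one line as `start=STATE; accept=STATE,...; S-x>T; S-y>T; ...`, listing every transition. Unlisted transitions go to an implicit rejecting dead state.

start=A; accept=C,F; A-0>B; A-1>A; B-0>B; B-1>C; C-0>D; C-1>E; D-0>F; D-1>C; E-0>D; E-1>E; F-0>F; F-1>C

Run two small machines in parallel and take their product. The first has 7 states tracking the last 2 symbols read; the second has 3 states tracking whether and how much of `01` has been seen. A product state is a pair (one from each), accepting exactly when both do. After merging equivalent states the machine shrinks.
A 6-state machine:
       0  1 
>  A   B  A 
   B   B  C 
 * C   D  E 
   D   F  C 
   E   D  E 
 * F   F  C 
(> = start, * = accepting)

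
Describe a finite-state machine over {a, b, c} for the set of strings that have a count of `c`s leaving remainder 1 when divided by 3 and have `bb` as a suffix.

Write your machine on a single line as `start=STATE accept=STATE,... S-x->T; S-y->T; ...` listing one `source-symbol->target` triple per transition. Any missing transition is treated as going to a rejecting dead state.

Build one automaton per condition and run them in lockstep. One (3 states) tracks the count of `c`s modulo 3; the other (3 states) tracks how much of the suffix `bb` has currently been matched. Each combined state is a pair, one component from each; accept when both components accept.
9 states suffice.
        a   b   c  
>  q0   q0  q1  q2 
   q1   q0  q3  q2 
   q2   q2  q4  q5 
   q3   q0  q3  q2 
   q4   q2  q6  q5 
   q5   q5  q7  q0 
 * q6   q2  q6  q5 
   q7   q5  q8  q0 
   q8   q5  q8  q0 
(> = start, * = accepting)

start=q0; accept=q6; q0-a->q0; q0-b->q1; q0-c->q2; q1-a->q0; q1-b->q3; q1-c->q2; q2-a->q2; q2-b->q4; q2-c->q5; q3-a->q0; q3-b->q3; q3-c->q2; q4-a->q2; q4-b->q6; q4-c->q5; q5-a->q5; q5-b->q7; q5-c->q0; q6-a->q2; q6-b->q6; q6-c->q5; q7-a->q5; q7-b->q8; q7-c->q0; q8-a->q5; q8-b->q8; q8-c->q0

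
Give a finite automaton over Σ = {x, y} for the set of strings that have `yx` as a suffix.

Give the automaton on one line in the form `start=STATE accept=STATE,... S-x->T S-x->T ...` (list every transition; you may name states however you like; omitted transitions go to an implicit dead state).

start=s0 accept=s2 s0-x->s0 s0-y->s1 s1-x->s2 s1-y->s1 s2-x->s0 s2-y->s1

Remember how much of `yx` the current input suffix matches. State s0 means no match yet; s1 means the last symbol is `y`; s2 means the last 2 symbols are `yx`. Only s2 accepts. On a mismatch, fall back to the longest proper suffix that is still a prefix of `yx`.
3 states suffice.
        x   y  
>  s0   s0  s1 
   s1   s2  s1 
 * s2   s0  s1 
(> = start, * = accepting)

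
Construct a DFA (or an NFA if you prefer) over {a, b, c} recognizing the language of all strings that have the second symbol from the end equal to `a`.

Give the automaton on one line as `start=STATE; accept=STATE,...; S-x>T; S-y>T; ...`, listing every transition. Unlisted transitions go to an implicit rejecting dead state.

A DFA must remember the last 2 symbols (since which symbol is second-to-last isn't known until the input ends). Use one state per possible window of the last ≤2 symbols; accept from those whose window starts with `a`.
13 states suffice.
          a    b    c  
>  q0     q1   q2   q3 
   q1     q4   q5   q6 
   q2     q7   q8   q9 
   q3    q10  q11  q12 
 * q4     q4   q5   q6 
 * q5     q7   q8   q9 
 * q6    q10  q11  q12 
   q7     q4   q5   q6 
   q8     q7   q8   q9 
   q9    q10  q11  q12 
   q10    q4   q5   q6 
   q11    q7   q8   q9 
   q12   q10  q11  q12 
(> = start, * = accepting)

start=q0; accept=q4,q5,q6; q0-a>q1; q0-b>q2; q0-c>q3; q1-a>q4; q1-b>q5; q1-c>q6; q2-a>q7; q2-b>q8; q2-c>q9; q3-a>q10; q3-b>q11; q3-c>q12; q4-a>q4; q4-b>q5; q4-c>q6; q5-a>q7; q5-b>q8; q5-c>q9; q6-a>q10; q6-b>q11; q6-c>q12; q7-a>q4; q7-b>q5; q7-c>q6; q8-a>q7; q8-b>q8; q8-c>q9; q9-a>q10; q9-b>q11; q9-c>q12; q10-a>q4; q10-b>q5; q10-c>q6; q11-a>q7; q11-b>q8; q11-c>q9; q12-a>q10; q12-b>q11; q12-c>q12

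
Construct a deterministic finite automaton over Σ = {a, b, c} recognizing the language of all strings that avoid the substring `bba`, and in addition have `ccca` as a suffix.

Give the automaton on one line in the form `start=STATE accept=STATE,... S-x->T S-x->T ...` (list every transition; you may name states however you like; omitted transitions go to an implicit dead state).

Handle the two conditions separately and then intersect. The first has 4 states tracking partial matches of the forbidden pattern `bba`; the second has 5 states tracking how much of the suffix `ccca` has currently been matched. A product state is a pair (one from each), accepting exactly when both do. After merging equivalent states the machine shrinks.
        a   b   c  
>  s0   s0  s1  s2 
   s1   s0  s3  s2 
   s2   s0  s1  s4 
   s3   s5  s3  s2 
   s4   s0  s1  s6 
   s5   s5  s5  s5 
   s6   s7  s1  s6 
 * s7   s0  s1  s2 
(> = start, * = accepting)

start=s0 accept=s7 s0-a->s0 s0-b->s1 s0-c->s2 s1-a->s0 s1-b->s3 s1-c->s2 s2-a->s0 s2-b->s1 s2-c->s4 s3-a->s5 s3-b->s3 s3-c->s2 s4-a->s0 s4-b->s1 s4-c->s6 s5-a->s5 s5-b->s5 s5-c->s5 s6-a->s7 s6-b->s1 s6-c->s6 s7-a->s0 s7-b->s1 s7-c->s2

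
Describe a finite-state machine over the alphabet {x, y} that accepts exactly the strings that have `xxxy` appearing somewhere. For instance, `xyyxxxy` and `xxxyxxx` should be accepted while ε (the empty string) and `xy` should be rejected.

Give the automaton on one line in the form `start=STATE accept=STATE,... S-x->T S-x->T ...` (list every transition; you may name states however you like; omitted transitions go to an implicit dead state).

start=A accept=E A-x->B A-y->A B-x->C B-y->A C-x->D C-y->A D-x->D D-y->E E-x->E E-y->E

Track how much of `xxxy` has been matched so far: state A is no progress, E is the absorbing accept state reached once `xxxy` has occurred. Intermediate states record partial matches; on a mismatch, fall back to the longest reusable overlap.
A 5-state machine:
       x  y 
>  A   B  A 
   B   C  A 
   C   D  A 
   D   D  E 
 * E   E  E 
(> = start, * = accepting)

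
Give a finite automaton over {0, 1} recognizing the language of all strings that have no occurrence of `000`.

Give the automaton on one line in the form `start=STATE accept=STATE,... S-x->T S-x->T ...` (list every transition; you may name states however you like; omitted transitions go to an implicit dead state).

start=A accept=A,B,C A-0->B A-1->A B-0->C B-1->A C-0->D C-1->A D-0->D D-1->D

Track partial matches of the forbidden pattern `000`. State D is a dead state reached once `000` has occurred; every other state accepts. A means no part of `000` is currently matched.
A 4-state machine:
       0  1 
>* A   B  A 
 * B   C  A 
 * C   D  A 
   D   D  D 
(> = start, * = accepting)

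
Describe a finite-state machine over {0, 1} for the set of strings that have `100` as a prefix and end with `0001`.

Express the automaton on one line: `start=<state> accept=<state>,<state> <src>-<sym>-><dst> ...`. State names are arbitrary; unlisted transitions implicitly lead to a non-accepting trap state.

Handle the two conditions separately and then intersect. One (5 states) tracks whether the input so far still matches the prefix `100`; the other (5 states) tracks how much of the suffix `0001` has currently been matched. Each combined state is a pair, one component from each; accept when both components accept.
13 states suffice.
          0    1  
>  S0     S1   S2 
   S1     S3   S4 
   S2     S5   S4 
   S3     S6   S4 
   S4     S1   S4 
   S5     S7   S4 
   S6     S6   S8 
   S7     S9  S10 
   S8     S1   S4 
   S9     S9  S11 
   S10   S12  S10 
 * S11   S12  S10 
   S12    S7  S10 
(> = start, * = accepting)

start=S0 accept=S11 S0-0->S1 S0-1->S2 S1-0->S3 S1-1->S4 S2-0->S5 S2-1->S4 S3-0->S6 S3-1->S4 S4-0->S1 S4-1->S4 S5-0->S7 S5-1->S4 S6-0->S6 S6-1->S8 S7-0->S9 S7-1->S10 S8-0->S1 S8-1->S4 S9-0->S9 S9-1->S11 S10-0->S12 S10-1->S10 S11-0->S12 S11-1->S10 S12-0->S7 S12-1->S10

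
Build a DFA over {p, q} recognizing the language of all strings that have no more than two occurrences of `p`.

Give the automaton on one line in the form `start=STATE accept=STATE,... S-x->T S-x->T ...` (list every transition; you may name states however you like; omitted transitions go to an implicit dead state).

Only the number of `p`s matters, and only up to 3. Make a chain A → B → C → D advanced by each `p` (with D absorbing); every other symbol self-loops. The accepting set is {A, B, C}.
       p  q 
>* A   B  A 
 * B   C  B 
 * C   D  C 
   D   D  D 
(> = start, * = accepting)

start=A accept=A,B,C A-p->B A-q->A B-p->C B-q->B C-p->D C-q->C D-p->D D-q->D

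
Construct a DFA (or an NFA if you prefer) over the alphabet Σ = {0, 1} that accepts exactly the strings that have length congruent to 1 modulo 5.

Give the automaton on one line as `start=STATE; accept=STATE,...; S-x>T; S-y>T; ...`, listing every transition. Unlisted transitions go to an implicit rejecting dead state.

start=A; accept=B; A-0>B; A-1>B; B-0>C; B-1>C; C-0>D; C-1>D; D-0>E; D-1>E; E-0>A; E-1>A

Count input length modulo 5: every symbol advances one step around the cycle A → B → C → D → E → A. Accept at B.
       0  1 
>  A   B  B 
 * B   C  C 
   C   D  D 
   D   E  E 
   E   A  A 
(> = start, * = accepting)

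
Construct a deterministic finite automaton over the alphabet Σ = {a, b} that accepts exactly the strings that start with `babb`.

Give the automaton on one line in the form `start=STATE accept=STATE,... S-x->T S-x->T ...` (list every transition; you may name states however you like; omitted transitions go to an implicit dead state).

Check the first 4 symbols one by one: S0 through S3 record how many have matched `babb` so far; any wrong symbol goes to the dead state S5. After all 4 match we enter the accepting sink S4.
A 6-state machine:
        a   b  
>  S0   S5  S1 
   S1   S2  S5 
   S2   S5  S3 
   S3   S5  S4 
 * S4   S4  S4 
   S5   S5  S5 
(> = start, * = accepting)

start=S0 accept=S4 S0-a->S5 S0-b->S1 S1-a->S2 S1-b->S5 S2-a->S5 S2-b->S3 S3-a->S5 S3-b->S4 S4-a->S4 S4-b->S4 S5-a->S5 S5-b->S5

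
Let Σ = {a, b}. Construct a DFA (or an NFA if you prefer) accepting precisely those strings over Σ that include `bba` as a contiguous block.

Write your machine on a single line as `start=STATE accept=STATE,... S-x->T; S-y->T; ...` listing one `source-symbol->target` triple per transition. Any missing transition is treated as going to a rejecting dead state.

States s0..s2 record the length of the longest prefix of `bba` that matches the current input suffix. Reaching s3 means `bba` has been seen, and we stay there forever. Accept from s3.
4 states suffice.
        a   b  
>  s0   s0  s1 
   s1   s0  s2 
   s2   s3  s2 
 * s3   s3  s3 
(> = start, * = accepting)

start=s0; accept=s3; s0-a->s0; s0-b->s1; s1-a->s0; s1-b->s2; s2-a->s3; s2-b->s2; s3-a->s3; s3-b->s3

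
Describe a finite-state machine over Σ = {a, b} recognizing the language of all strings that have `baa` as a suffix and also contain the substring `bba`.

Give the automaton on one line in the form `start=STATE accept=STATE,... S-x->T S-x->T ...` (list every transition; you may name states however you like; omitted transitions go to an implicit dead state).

start=s0 accept=s4 s0-a->s0 s0-b->s1 s1-a->s0 s1-b->s2 s2-a->s3 s2-b->s2 s3-a->s4 s3-b->s2 s4-a->s5 s4-b->s2 s5-a->s5 s5-b->s2

Build one automaton per condition and run them in lockstep. One (4 states) tracks how much of the suffix `baa` has currently been matched; the other (4 states) tracks whether and how much of `bba` has been seen. Each combined state is a pair, one component from each; accept when both components accept. Equivalent product states are then merged.
        a   b  
>  s0   s0  s1 
   s1   s0  s2 
   s2   s3  s2 
   s3   s4  s2 
 * s4   s5  s2 
   s5   s5  s2 
(> = start, * = accepting)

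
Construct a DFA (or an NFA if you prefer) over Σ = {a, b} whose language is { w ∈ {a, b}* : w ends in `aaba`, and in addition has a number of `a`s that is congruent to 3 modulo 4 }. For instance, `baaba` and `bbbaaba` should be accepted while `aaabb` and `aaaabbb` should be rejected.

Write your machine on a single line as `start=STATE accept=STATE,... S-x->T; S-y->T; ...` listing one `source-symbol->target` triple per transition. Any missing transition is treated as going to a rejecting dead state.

Build one automaton per condition and run them in lockstep. The first has 5 states tracking how much of the suffix `aaba` has currently been matched; the second has 4 states tracking the count of `a`s modulo 4. A product state is a pair (one from each), accepting exactly when both do.
          a    b  
>  S0     S1   S0 
   S1     S2   S3 
   S2     S4   S5 
   S3     S6   S3 
   S4     S7   S8 
   S5     S9  S10 
   S6     S4  S10 
   S7    S11  S12 
   S8    S13  S14 
 * S9     S7  S14 
   S10   S15  S10 
   S11    S2  S16 
   S12   S17   S0 
   S13   S11   S0 
   S14   S18  S14 
   S15    S7  S14 
   S16   S19   S3 
   S17    S2   S3 
   S18   S11   S0 
   S19    S4  S10 
(> = start, * = accepting)

start=S0; accept=S9; S0-a->S1; S0-b->S0; S1-a->S2; S1-b->S3; S2-a->S4; S2-b->S5; S3-a->S6; S3-b->S3; S4-a->S7; S4-b->S8; S5-a->S9; S5-b->S10; S6-a->S4; S6-b->S10; S7-a->S11; S7-b->S12; S8-a->S13; S8-b->S14; S9-a->S7; S9-b->S14; S10-a->S15; S10-b->S10; S11-a->S2; S11-b->S16; S12-a->S17; S12-b->S0; S13-a->S11; S13-b->S0; S14-a->S18; S14-b->S14; S15-a->S7; S15-b->S14; S16-a->S19; S16-b->S3; S17-a->S2; S17-b->S3; S18-a->S11; S18-b->S0; S19-a->S4; S19-b->S10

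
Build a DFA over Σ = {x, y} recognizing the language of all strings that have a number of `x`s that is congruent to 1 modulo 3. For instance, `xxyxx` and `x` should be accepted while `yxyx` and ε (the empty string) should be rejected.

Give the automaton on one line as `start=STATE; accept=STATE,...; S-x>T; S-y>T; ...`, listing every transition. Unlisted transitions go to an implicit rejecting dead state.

start=q0; accept=q1; q0-x>q1; q0-y>q0; q1-x>q2; q1-y>q1; q2-x>q0; q2-y>q2

The only thing that matters is how many `x`s have appeared, reduced mod 3. Use one state per residue: q0 for 0, …, q2 for 2. Reading `x` moves to the next residue; anything else stays put. q1 is accepting.
With 3 states:
        x   y  
>  q0   q1  q0 
 * q1   q2  q1 
   q2   q0  q2 
(> = start, * = accepting)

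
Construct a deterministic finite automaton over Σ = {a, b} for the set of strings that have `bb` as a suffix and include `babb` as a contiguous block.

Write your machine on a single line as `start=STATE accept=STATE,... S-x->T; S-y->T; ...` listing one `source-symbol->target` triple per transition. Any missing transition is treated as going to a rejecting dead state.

start=s0; accept=s4; s0-a->s0; s0-b->s1; s1-a->s2; s1-b->s1; s2-a->s0; s2-b->s3; s3-a->s2; s3-b->s4; s4-a->s5; s4-b->s4; s5-a->s5; s5-b->s6; s6-a->s5; s6-b->s4

Build one automaton per condition and run them in lockstep. The first has 3 states tracking how much of the suffix `bb` has currently been matched; the second has 5 states tracking whether and how much of `babb` has been seen. A product state is a pair (one from each), accepting exactly when both do. After merging equivalent states the machine shrinks.
7 states suffice.
        a   b  
>  s0   s0  s1 
   s1   s2  s1 
   s2   s0  s3 
   s3   s2  s4 
 * s4   s5  s4 
   s5   s5  s6 
   s6   s5  s4 
(> = start, * = accepting)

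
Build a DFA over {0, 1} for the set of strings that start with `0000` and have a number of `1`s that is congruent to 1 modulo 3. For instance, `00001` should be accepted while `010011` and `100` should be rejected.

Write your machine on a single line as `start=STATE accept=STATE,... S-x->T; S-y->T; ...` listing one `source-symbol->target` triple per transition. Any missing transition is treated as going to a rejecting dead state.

Handle the two conditions separately and then intersect. The first has 6 states tracking whether the input so far still matches the prefix `0000`; the second has 3 states tracking the count of `1`s modulo 3. A product state is a pair (one from each), accepting exactly when both do.
10 states suffice.
       0  1 
>  A   B  C 
   B   D  C 
   C   C  E 
   D   F  C 
   E   E  G 
   F   H  C 
   G   G  C 
   H   H  I 
 * I   I  J 
   J   J  H 
(> = start, * = accepting)

start=A; accept=I; A-0->B; A-1->C; B-0->D; B-1->C; C-0->C; C-1->E; D-0->F; D-1->C; E-0->E; E-1->G; F-0->H; F-1->C; G-0->G; G-1->C; H-0->H; H-1->I; I-0->I; I-1->J; J-0->J; J-1->H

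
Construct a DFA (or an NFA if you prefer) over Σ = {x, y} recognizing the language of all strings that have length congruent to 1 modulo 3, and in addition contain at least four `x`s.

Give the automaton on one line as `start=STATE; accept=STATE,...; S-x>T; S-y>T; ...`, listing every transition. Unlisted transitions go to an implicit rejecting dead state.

start=q0; accept=q9,q17; q0-x>q1; q0-y>q2; q1-x>q3; q1-y>q4; q2-x>q4; q2-y>q5; q3-x>q6; q3-y>q7; q4-x>q7; q4-y>q8; q5-x>q8; q5-y>q0; q6-x>q9; q6-y>q10; q7-x>q10; q7-y>q11; q8-x>q11; q8-y>q1; q9-x>q12; q9-y>q13; q10-x>q13; q10-y>q14; q11-x>q14; q11-y>q3; q12-x>q15; q12-y>q15; q13-x>q15; q13-y>q16; q14-x>q16; q14-y>q6; q15-x>q17; q15-y>q17; q16-x>q17; q16-y>q9; q17-x>q12; q17-y>q12

Run two small machines in parallel and take their product. One (3 states) tracks the input length modulo 3; the other (6 states) tracks the count of `x`s, saturating at 5. Each combined state is a pair, one component from each; accept when both components accept.
With 18 states:
          x    y  
>  q0     q1   q2 
   q1     q3   q4 
   q2     q4   q5 
   q3     q6   q7 
   q4     q7   q8 
   q5     q8   q0 
   q6     q9  q10 
   q7    q10  q11 
   q8    q11   q1 
 * q9    q12  q13 
   q10   q13  q14 
   q11   q14   q3 
   q12   q15  q15 
   q13   q15  q16 
   q14   q16   q6 
   q15   q17  q17 
   q16   q17   q9 
 * q17   q12  q12 
(> = start, * = accepting)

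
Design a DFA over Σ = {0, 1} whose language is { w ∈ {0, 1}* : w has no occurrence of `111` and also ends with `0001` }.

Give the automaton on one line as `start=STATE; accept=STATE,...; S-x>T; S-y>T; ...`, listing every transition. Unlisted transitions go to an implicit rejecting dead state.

start=q0; accept=q7; q0-0>q1; q0-1>q2; q1-0>q3; q1-1>q2; q2-0>q1; q2-1>q4; q3-0>q5; q3-1>q2; q4-0>q1; q4-1>q6; q5-0>q5; q5-1>q7; q6-0>q6; q6-1>q6; q7-0>q1; q7-1>q4

Run two small machines in parallel and take their product. One (4 states) tracks partial matches of the forbidden pattern `111`; the other (5 states) tracks how much of the suffix `0001` has currently been matched. Each combined state is a pair, one component from each; accept when both components accept. Equivalent product states are then merged.
        0   1  
>  q0   q1  q2 
   q1   q3  q2 
   q2   q1  q4 
   q3   q5  q2 
   q4   q1  q6 
   q5   q5  q7 
   q6   q6  q6 
 * q7   q1  q4 
(> = start, * = accepting)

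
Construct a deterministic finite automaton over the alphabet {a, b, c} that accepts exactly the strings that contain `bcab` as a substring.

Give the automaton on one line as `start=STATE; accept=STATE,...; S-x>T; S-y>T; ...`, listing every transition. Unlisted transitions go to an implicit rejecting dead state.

start=S0; accept=S4; S0-a>S0; S0-b>S1; S0-c>S0; S1-a>S0; S1-b>S1; S1-c>S2; S2-a>S3; S2-b>S1; S2-c>S0; S3-a>S0; S3-b>S4; S3-c>S0; S4-a>S4; S4-b>S4; S4-c>S4

States S0..S3 record the length of the longest prefix of `bcab` that matches the current input suffix. Reaching S4 means `bcab` has been seen, and we stay there forever. Accept from S4.
        a   b   c  
>  S0   S0  S1  S0 
   S1   S0  S1  S2 
   S2   S3  S1  S0 
   S3   S0  S4  S0 
 * S4   S4  S4  S4 
(> = start, * = accepting)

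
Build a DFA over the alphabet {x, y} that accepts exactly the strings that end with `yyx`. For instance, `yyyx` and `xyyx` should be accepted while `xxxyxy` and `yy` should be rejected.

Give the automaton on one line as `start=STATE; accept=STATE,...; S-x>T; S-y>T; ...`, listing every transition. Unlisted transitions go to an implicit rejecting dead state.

Remember how much of `yyx` the current input suffix matches. State q0 means no match yet; q1 means the last symbol is `y`; q2 means the last 2 symbols are `yy`; q3 means the last 3 symbols are `yyx`. Only q3 accepts. On a mismatch, fall back to the longest proper suffix that is still a prefix of `yyx`.
        x   y  
>  q0   q0  q1 
   q1   q0  q2 
   q2   q3  q2 
 * q3   q0  q1 
(> = start, * = accepting)

start=q0; accept=q3; q0-x>q0; q0-y>q1; q1-x>q0; q1-y>q2; q2-x>q3; q2-y>q2; q3-x>q0; q3-y>q1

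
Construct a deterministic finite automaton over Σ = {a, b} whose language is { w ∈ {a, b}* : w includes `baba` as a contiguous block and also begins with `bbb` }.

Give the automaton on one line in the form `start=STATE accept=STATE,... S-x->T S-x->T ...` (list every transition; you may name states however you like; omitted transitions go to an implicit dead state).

Build one automaton per condition and run them in lockstep. The first has 5 states tracking whether and how much of `baba` has been seen; the second has 5 states tracking whether the input so far still matches the prefix `bbb`. A product state is a pair (one from each), accepting exactly when both do. Minimizing collapses redundant product states.
        a   b  
>  q0   q1  q2 
   q1   q1  q1 
   q2   q1  q3 
   q3   q1  q4 
   q4   q5  q4 
   q5   q6  q7 
   q6   q6  q4 
   q7   q8  q4 
 * q8   q8  q8 
(> = start, * = accepting)

start=q0 accept=q8 q0-a->q1 q0-b->q2 q1-a->q1 q1-b->q1 q2-a->q1 q2-b->q3 q3-a->q1 q3-b->q4 q4-a->q5 q4-b->q4 q5-a->q6 q5-b->q7 q6-a->q6 q6-b->q4 q7-a->q8 q7-b->q4 q8-a->q8 q8-b->q8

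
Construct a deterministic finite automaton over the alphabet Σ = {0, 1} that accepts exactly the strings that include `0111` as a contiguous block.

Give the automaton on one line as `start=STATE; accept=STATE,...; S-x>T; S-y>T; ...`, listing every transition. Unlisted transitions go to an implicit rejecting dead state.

start=S0; accept=S4; S0-0>S1; S0-1>S0; S1-0>S1; S1-1>S2; S2-0>S1; S2-1>S3; S3-0>S1; S3-1>S4; S4-0>S4; S4-1>S4

States S0..S3 record the length of the longest prefix of `0111` that matches the current input suffix. Reaching S4 means `0111` has been seen, and we stay there forever. Accept from S4.
With 5 states:
        0   1  
>  S0   S1  S0 
   S1   S1  S2 
   S2   S1  S3 
   S3   S1  S4 
 * S4   S4  S4 
(> = start, * = accepting)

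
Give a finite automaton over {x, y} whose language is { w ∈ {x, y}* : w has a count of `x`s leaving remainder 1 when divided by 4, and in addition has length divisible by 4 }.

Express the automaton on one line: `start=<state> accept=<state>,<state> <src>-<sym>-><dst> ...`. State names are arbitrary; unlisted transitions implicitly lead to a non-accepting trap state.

start=s0 accept=s12 s0-x->s1 s0-y->s2 s1-x->s3 s1-y->s4 s2-x->s4 s2-y->s5 s3-x->s6 s3-y->s7 s4-x->s7 s4-y->s8 s5-x->s8 s5-y->s9 s6-x->s0 s6-y->s10 s7-x->s10 s7-y->s11 s8-x->s11 s8-y->s12 s9-x->s12 s9-y->s0 s10-x->s2 s10-y->s13 s11-x->s13 s11-y->s14 s12-x->s14 s12-y->s1 s13-x->s5 s13-y->s15 s14-x->s15 s14-y->s3 s15-x->s9 s15-y->s6

Build one automaton per condition and run them in lockstep. One (4 states) tracks the count of `x`s modulo 4; the other (4 states) tracks the input length modulo 4. Each combined state is a pair, one component from each; accept when both components accept.
          x    y  
>  s0     s1   s2 
   s1     s3   s4 
   s2     s4   s5 
   s3     s6   s7 
   s4     s7   s8 
   s5     s8   s9 
   s6     s0  s10 
   s7    s10  s11 
   s8    s11  s12 
   s9    s12   s0 
   s10    s2  s13 
   s11   s13  s14 
 * s12   s14   s1 
   s13    s5  s15 
   s14   s15   s3 
   s15    s9   s6 
(> = start, * = accepting)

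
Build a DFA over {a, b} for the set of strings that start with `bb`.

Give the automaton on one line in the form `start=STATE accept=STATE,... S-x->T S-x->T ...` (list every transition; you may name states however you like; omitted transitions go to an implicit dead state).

start=s0 accept=s2 s0-a->s3 s0-b->s1 s1-a->s3 s1-b->s2 s2-a->s2 s2-b->s2 s3-a->s3 s3-b->s3

Check the first 2 symbols one by one: s0 through s1 record how many have matched `bb` so far; any wrong symbol goes to the dead state s3. After all 2 match we enter the accepting sink s2.
        a   b  
>  s0   s3  s1 
   s1   s3  s2 
 * s2   s2  s2 
   s3   s3  s3 
(> = start, * = accepting)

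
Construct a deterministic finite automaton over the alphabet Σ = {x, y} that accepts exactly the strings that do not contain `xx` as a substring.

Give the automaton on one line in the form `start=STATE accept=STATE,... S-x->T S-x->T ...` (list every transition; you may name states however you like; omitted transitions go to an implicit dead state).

This is the complement of 'contains `xx`'. Use the same substring-matching states — s0 through s2 holding how much of `xx` has just been matched — but flip the accepting set: everything except the trap s2 accepts.
3 states suffice.
        x   y  
>* s0   s1  s0 
 * s1   s2  s0 
   s2   s2  s2 
(> = start, * = accepting)

start=s0 accept=s0,s1 s0-x->s1 s0-y->s0 s1-x->s2 s1-y->s0 s2-x->s2 s2-y->s2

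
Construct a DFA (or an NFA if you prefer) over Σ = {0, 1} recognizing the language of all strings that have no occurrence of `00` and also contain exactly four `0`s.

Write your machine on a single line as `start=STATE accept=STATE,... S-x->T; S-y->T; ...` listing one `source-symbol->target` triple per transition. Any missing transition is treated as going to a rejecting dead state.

start=q0; accept=q8; q0-0->q1; q0-1->q0; q1-0->q2; q1-1->q3; q2-0->q2; q2-1->q2; q3-0->q4; q3-1->q3; q4-0->q2; q4-1->q5; q5-0->q6; q5-1->q5; q6-0->q2; q6-1->q7; q7-0->q8; q7-1->q7; q8-0->q2; q8-1->q8

Build one automaton per condition and run them in lockstep. One (3 states) tracks partial matches of the forbidden pattern `00`; the other (6 states) tracks the count of `0`s, saturating at 5. Each combined state is a pair, one component from each; accept when both components accept. Equivalent product states are then merged.
9 states suffice.
        0   1  
>  q0   q1  q0 
   q1   q2  q3 
   q2   q2  q2 
   q3   q4  q3 
   q4   q2  q5 
   q5   q6  q5 
   q6   q2  q7 
   q7   q8  q7 
 * q8   q2  q8 
(> = start, * = accepting)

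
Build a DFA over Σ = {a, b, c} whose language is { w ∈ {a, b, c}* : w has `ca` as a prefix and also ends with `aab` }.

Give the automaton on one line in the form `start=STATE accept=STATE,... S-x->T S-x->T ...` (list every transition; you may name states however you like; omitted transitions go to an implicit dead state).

start=S0 accept=S6 S0-a->S1 S0-b->S1 S0-c->S2 S1-a->S1 S1-b->S1 S1-c->S1 S2-a->S3 S2-b->S1 S2-c->S1 S3-a->S4 S3-b->S5 S3-c->S5 S4-a->S4 S4-b->S6 S4-c->S5 S5-a->S3 S5-b->S5 S5-c->S5 S6-a->S3 S6-b->S5 S6-c->S5

Build one automaton per condition and run them in lockstep. The first has 4 states tracking whether the input so far still matches the prefix `ca`; the second has 4 states tracking how much of the suffix `aab` has currently been matched. A product state is a pair (one from each), accepting exactly when both do. After merging equivalent states the machine shrinks.
A 7-state machine:
        a   b   c  
>  S0   S1  S1  S2 
   S1   S1  S1  S1 
   S2   S3  S1  S1 
   S3   S4  S5  S5 
   S4   S4  S6  S5 
   S5   S3  S5  S5 
 * S6   S3  S5  S5 
(> = start, * = accepting)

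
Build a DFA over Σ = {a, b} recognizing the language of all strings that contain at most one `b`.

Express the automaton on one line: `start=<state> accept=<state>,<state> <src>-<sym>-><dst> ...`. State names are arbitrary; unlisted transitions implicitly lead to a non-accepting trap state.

Only the number of `b`s matters, and only up to 2. Make a chain q0 → q1 → q2 advanced by each `b` (with q2 absorbing); every other symbol self-loops. The accepting set is {q0, q1}.
3 states suffice.
        a   b  
>* q0   q0  q1 
 * q1   q1  q2 
   q2   q2  q2 
(> = start, * = accepting)

start=q0 accept=q0,q1 q0-a->q0 q0-b->q1 q1-a->q1 q1-b->q2 q2-a->q2 q2-b->q2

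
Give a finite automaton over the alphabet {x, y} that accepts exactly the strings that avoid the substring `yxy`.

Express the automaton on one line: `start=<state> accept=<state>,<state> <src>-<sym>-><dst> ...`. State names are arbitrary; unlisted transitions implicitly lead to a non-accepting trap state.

start=s0 accept=s0,s1,s2 s0-x->s0 s0-y->s1 s1-x->s2 s1-y->s1 s2-x->s0 s2-y->s3 s3-x->s3 s3-y->s3

Track partial matches of the forbidden pattern `yxy`. State s3 is a dead state reached once `yxy` has occurred; every other state accepts. s0 means no part of `yxy` is currently matched.
With 4 states:
        x   y  
>* s0   s0  s1 
 * s1   s2  s1 
 * s2   s0  s3 
   s3   s3  s3 
(> = start, * = accepting)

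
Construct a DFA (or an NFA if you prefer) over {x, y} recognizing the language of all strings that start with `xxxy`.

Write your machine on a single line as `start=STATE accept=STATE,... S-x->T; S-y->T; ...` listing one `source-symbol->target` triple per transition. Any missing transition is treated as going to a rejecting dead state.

start=q0; accept=q4; q0-x->q1; q0-y->q5; q1-x->q2; q1-y->q5; q2-x->q3; q2-y->q5; q3-x->q5; q3-y->q4; q4-x->q4; q4-y->q4; q5-x->q5; q5-y->q5

Check the first 4 symbols one by one: q0 through q3 record how many have matched `xxxy` so far; any wrong symbol goes to the dead state q5. After all 4 match we enter the accepting sink q4.
With 6 states:
        x   y  
>  q0   q1  q5 
   q1   q2  q5 
   q2   q3  q5 
   q3   q5  q4 
 * q4   q4  q4 
   q5   q5  q5 
(> = start, * = accepting)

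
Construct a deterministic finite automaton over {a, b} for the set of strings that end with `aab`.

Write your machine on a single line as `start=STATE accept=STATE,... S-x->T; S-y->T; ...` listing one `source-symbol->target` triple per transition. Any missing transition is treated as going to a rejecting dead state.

start=q0; accept=q3; q0-a->q1; q0-b->q0; q1-a->q2; q1-b->q0; q2-a->q2; q2-b->q3; q3-a->q1; q3-b->q0

Let each state record the length of the longest suffix of the input read so far that is also a prefix of `aab`. q1 means the last symbol is `a`; q2 means the last 2 symbols are `aa`; q3 means the last 3 symbols are `aab`. Accept only at q3, where the string currently ends in `aab`.
4 states suffice.
        a   b  
>  q0   q1  q0 
   q1   q2  q0 
   q2   q2  q3 
 * q3   q1  q0 
(> = start, * = accepting)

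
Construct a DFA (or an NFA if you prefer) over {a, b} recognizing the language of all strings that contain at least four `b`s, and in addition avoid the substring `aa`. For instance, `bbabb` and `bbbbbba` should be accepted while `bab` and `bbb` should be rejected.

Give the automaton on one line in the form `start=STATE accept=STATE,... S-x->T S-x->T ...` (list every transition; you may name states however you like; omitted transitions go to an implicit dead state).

start=S0 accept=S11,S13,S14,S16 S0-a->S1 S0-b->S2 S1-a->S3 S1-b->S2 S2-a->S4 S2-b->S5 S3-a->S3 S3-b->S6 S4-a->S6 S4-b->S5 S5-a->S7 S5-b->S8 S6-a->S6 S6-b->S9 S7-a->S9 S7-b->S8 S8-a->S10 S8-b->S11 S9-a->S9 S9-b->S12 S10-a->S12 S10-b->S11 S11-a->S13 S11-b->S14 S12-a->S12 S12-b->S15 S13-a->S15 S13-b->S14 S14-a->S16 S14-b->S14 S15-a->S15 S15-b->S17 S16-a->S17 S16-b->S14 S17-a->S17 S17-b->S17

Run two small machines in parallel and take their product. One (6 states) tracks the count of `b`s, saturating at 5; the other (3 states) tracks partial matches of the forbidden pattern `aa`. Each combined state is a pair, one component from each; accept when both components accept.
18 states suffice.
          a    b  
>  S0     S1   S2 
   S1     S3   S2 
   S2     S4   S5 
   S3     S3   S6 
   S4     S6   S5 
   S5     S7   S8 
   S6     S6   S9 
   S7     S9   S8 
   S8    S10  S11 
   S9     S9  S12 
   S10   S12  S11 
 * S11   S13  S14 
   S12   S12  S15 
 * S13   S15  S14 
 * S14   S16  S14 
   S15   S15  S17 
 * S16   S17  S14 
   S17   S17  S17 
(> = start, * = accepting)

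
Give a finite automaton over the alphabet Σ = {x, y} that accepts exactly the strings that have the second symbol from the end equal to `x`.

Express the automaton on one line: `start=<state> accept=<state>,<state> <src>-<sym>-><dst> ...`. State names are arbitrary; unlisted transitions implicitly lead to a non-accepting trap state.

Because acceptance depends on a position counted from the end, the machine has to buffer the most recent 2 symbols. Make each state the string of the last up-to-2 symbols read; on input `x` shift the window left and append `x`. Accept when the buffered window has length 2 and begins with `x`.
7 states suffice.
        x   y  
>  q0   q1  q2 
   q1   q3  q4 
   q2   q5  q6 
 * q3   q3  q4 
 * q4   q5  q6 
   q5   q3  q4 
   q6   q5  q6 
(> = start, * = accepting)

start=q0 accept=q3,q4 q0-x->q1 q0-y->q2 q1-x->q3 q1-y->q4 q2-x->q5 q2-y->q6 q3-x->q3 q3-y->q4 q4-x->q5 q4-y->q6 q5-x->q3 q5-y->q4 q6-x->q5 q6-y->q6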